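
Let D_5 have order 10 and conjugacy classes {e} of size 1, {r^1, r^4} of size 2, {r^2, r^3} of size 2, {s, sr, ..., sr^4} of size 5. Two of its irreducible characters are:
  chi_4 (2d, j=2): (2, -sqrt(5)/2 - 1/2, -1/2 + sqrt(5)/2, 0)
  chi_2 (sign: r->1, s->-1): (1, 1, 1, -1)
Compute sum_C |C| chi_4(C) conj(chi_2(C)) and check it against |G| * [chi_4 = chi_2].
Sum = 0; so <chi_4, chi_2> = 0 (distinct irreducibles are orthogonal).

Details: Compute term by term over conjugacy classes (|C| * chi_4(C) * conj(chi_2(C))):
  1*(2)*conj(1) + 2*(-sqrt(5)/2 - 1/2)*conj(1) + 2*(-1/2 + sqrt(5)/2)*conj(1) + 5*(0)*conj(-1)
  = (2) + (-sqrt(5) - 1) + (-1 + sqrt(5)) + (0)
  = 0.
Dividing by |G| = 10 gives 0/10 = 0, matching the row-orthogonality relation <chi_4, chi_2> = [chi_4 = chi_2].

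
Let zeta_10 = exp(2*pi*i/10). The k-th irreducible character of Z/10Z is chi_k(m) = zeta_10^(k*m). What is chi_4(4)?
chi_4(4) = zeta_10^16 = exp(-4*I*pi/5)

Derivation: chi_4(4) = zeta_10^(4*4) = zeta_10^16. Since zeta_10^10 = 1, this equals zeta_10^6 = exp(2*pi*i*6/10) = exp(-4*I*pi/5).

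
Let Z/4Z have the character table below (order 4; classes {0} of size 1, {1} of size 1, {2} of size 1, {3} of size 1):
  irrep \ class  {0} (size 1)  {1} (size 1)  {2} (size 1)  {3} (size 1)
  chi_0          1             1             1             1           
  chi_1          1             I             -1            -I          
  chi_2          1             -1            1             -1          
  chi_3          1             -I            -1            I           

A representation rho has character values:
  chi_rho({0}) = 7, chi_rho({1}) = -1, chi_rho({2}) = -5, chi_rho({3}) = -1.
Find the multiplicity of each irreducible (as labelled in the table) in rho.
Multiplicities: chi_0: 0, chi_1: 3, chi_2: 1, chi_3: 3.

Explanation: Use <chi_rho, chi> = (1/|G|) sum_C |C| * chi_rho(C) * conj(chi(C)) with |G| = 4 for each irreducible chi in the table:
  <chi_rho, chi_0> = (1/4)[1*(7)*conj(1) + 1*(-1)*conj(1) + 1*(-5)*conj(1) + 1*(-1)*conj(1)]
      = (1/4)[(7) + (-1) + (-5) + (-1)] = 0/4 = 0
  <chi_rho, chi_1> = (1/4)[1*(7)*conj(1) + 1*(-1)*conj(I) + 1*(-5)*conj(-1) + 1*(-1)*conj(-I)]
      = (1/4)[(7) + (I) + (5) + (-I)] = 12/4 = 3
  <chi_rho, chi_2> = (1/4)[1*(7)*conj(1) + 1*(-1)*conj(-1) + 1*(-5)*conj(1) + 1*(-1)*conj(-1)]
      = (1/4)[(7) + (1) + (-5) + (1)] = 4/4 = 1
  <chi_rho, chi_3> = (1/4)[1*(7)*conj(1) + 1*(-1)*conj(-I) + 1*(-5)*conj(-1) + 1*(-1)*conj(I)]
      = (1/4)[(7) + (-I) + (5) + (I)] = 12/4 = 3
(Exp terms are combined using exp(i*s)*conj(exp(i*t)) = exp(i*(s-t)), and sums of them are collapsed using the identity that for every m > 1 the m distinct m-th roots of unity sum to 0, e.g. 1 + exp(2*I*pi/3) + exp(-2*I*pi/3) = 0.)
Dimension check: dim(rho) = sum (mult * dim) = 0*1 + 3*1 + 1*1 + 3*1 = 7 = chi_rho(e) = 7.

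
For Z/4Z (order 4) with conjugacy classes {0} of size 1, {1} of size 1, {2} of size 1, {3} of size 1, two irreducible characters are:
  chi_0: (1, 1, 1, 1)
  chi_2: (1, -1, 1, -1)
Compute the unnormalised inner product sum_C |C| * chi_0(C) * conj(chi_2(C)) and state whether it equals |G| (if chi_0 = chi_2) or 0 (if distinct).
Sum = 0; so <chi_0, chi_2> = 0 (distinct irreducibles are orthogonal).

Derivation: Compute term by term over conjugacy classes (|C| * chi_0(C) * conj(chi_2(C))):
  1*(1)*conj(1) + 1*(1)*conj(-1) + 1*(1)*conj(1) + 1*(1)*conj(-1)
  = (1) + (-1) + (1) + (-1)
  = 0.
(Exp terms are combined using exp(i*s)*conj(exp(i*t)) = exp(i*(s-t)), and sums of them are collapsed using the identity that for every m > 1 the m distinct m-th roots of unity sum to 0, e.g. 1 + exp(2*I*pi/3) + exp(-2*I*pi/3) = 0.)
Dividing by |G| = 4 gives 0/4 = 0, matching the row-orthogonality relation <chi_0, chi_2> = [chi_0 = chi_2].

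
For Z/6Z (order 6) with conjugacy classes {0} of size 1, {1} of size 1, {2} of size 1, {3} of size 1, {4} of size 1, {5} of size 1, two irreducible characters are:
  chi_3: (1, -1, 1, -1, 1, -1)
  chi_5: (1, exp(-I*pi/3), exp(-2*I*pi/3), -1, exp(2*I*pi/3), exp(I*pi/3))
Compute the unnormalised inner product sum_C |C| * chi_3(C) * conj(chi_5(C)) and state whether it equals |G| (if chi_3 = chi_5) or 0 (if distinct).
Sum = 0; so <chi_3, chi_5> = 0 (distinct irreducibles are orthogonal).

Argument: Compute term by term over conjugacy classes (|C| * chi_3(C) * conj(chi_5(C))):
  1*(1)*conj(1) + 1*(-1)*conj(exp(-I*pi/3)) + 1*(1)*conj(exp(-2*I*pi/3)) + 1*(-1)*conj(-1) + 1*(1)*conj(exp(2*I*pi/3)) + 1*(-1)*conj(exp(I*pi/3))
  = (1) + (-exp(I*pi/3)) + (exp(2*I*pi/3)) + (1) + (exp(-2*I*pi/3)) + (-exp(-I*pi/3))
  = 0.
(Exp terms are combined using exp(i*s)*conj(exp(i*t)) = exp(i*(s-t)), and sums of them are collapsed using the identity that for every m > 1 the m distinct m-th roots of unity sum to 0, e.g. 1 + exp(2*I*pi/3) + exp(-2*I*pi/3) = 0.)
Dividing by |G| = 6 gives 0/6 = 0, matching the row-orthogonality relation <chi_3, chi_5> = [chi_3 = chi_5].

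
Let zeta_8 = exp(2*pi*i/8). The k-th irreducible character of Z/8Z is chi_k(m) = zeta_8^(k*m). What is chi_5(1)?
chi_5(1) = zeta_8^5 = exp(-3*I*pi/4)

chi_5(1) = zeta_8^(5*1) = zeta_8^5. Since zeta_8^8 = 1, this equals zeta_8^5 = exp(2*pi*i*5/8) = exp(-3*I*pi/4).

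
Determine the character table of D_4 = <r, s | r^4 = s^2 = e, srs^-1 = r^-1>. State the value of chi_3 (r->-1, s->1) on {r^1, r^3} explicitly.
Conjugacy classes: {e} of size 1, {r^2} of size 1, {r^1, r^3} of size 2, {s, sr^2, ...} of size 2, {sr, sr^3, ...} of size 2.
Character table:
  irrep \ class              {e} (size 1)  {r^2} (size 1)  {r^1, r^3} (size 2)  {s, sr^2, ...} (size 2)  {sr, sr^3, ...} (size 2)
  chi_1 (triv)               1             1               1                    1                        1                       
  chi_2 (sign: r->1, s->-1)  1             1               1                    -1                       -1                      
  chi_3 (r->-1, s->1)        1             1               -1                   1                        -1                      
  chi_4 (r->-1, s->-1)       1             1               -1                   -1                       1                       
  chi_5 (2d, j=1)            2             -2              0                    0                        0                       

Spot check: chi_3 (r->-1, s->1) on {r^1, r^3} = -1.

Why: D_4 has order 2*4 = 8 with 5 conjugacy classes, hence 5 irreducibles. Sum of squared dims 1 + 1 + 1 + 1 + 4 = 8 = |G|. Linear characters come from the abelianisation; the 2-dimensional irreps have character r^k -> 2*cos(2*pi*j*k/4), reflections -> 0.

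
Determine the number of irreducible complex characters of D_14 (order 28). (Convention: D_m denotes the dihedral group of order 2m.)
10

Reasoning: The number of irreducible complex representations of a finite group equals its number of conjugacy classes. D_14 has 10 conjugacy classes (n/2 + 3 for n even), so D_14 (order 28) has exactly 10 irreducible complex representations.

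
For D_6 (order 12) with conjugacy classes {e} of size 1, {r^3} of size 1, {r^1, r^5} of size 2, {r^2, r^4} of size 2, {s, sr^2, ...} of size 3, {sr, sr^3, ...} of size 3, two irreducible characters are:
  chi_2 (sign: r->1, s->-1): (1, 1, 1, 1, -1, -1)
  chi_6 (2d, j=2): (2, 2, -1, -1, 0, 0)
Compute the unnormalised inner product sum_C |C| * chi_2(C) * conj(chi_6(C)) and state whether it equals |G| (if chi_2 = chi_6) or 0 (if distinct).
Sum = 0; so <chi_2, chi_6> = 0 (distinct irreducibles are orthogonal).

Argument: Compute term by term over conjugacy classes (|C| * chi_2(C) * conj(chi_6(C))):
  1*(1)*conj(2) + 1*(1)*conj(2) + 2*(1)*conj(-1) + 2*(1)*conj(-1) + 3*(-1)*conj(0) + 3*(-1)*conj(0)
  = (2) + (2) + (-2) + (-2) + (0) + (0)
  = 0.
Dividing by |G| = 12 gives 0/12 = 0, matching the row-orthogonality relation <chi_2, chi_6> = [chi_2 = chi_6].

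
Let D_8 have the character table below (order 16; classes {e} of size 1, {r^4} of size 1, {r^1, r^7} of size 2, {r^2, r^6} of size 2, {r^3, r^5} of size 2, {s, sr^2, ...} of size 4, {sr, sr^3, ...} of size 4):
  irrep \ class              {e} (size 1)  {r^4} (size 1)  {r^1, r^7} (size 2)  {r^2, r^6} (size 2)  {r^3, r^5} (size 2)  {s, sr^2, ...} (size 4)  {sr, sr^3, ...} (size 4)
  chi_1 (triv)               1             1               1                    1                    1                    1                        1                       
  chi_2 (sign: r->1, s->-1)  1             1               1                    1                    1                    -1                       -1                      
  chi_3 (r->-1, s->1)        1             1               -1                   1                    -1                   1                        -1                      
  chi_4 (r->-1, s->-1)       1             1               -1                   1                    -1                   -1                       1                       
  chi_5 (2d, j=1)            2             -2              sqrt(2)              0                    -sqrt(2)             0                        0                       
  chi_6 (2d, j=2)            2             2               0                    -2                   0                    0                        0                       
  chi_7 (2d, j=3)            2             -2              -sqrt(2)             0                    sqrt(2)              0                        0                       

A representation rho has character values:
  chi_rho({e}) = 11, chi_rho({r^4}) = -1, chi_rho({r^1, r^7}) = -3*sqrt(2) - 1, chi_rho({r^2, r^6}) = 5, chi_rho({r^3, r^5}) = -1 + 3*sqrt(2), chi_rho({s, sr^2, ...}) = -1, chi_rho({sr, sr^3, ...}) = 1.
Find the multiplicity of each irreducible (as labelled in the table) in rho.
Multiplicities: chi_1: 1, chi_2: 1, chi_3: 1, chi_4: 2, chi_5: 0, chi_6: 0, chi_7: 3.

Explanation: Use <chi_rho, chi> = (1/|G|) sum_C |C| * chi_rho(C) * conj(chi(C)) with |G| = 16 for each irreducible chi in the table:
  <chi_rho, chi_1> = (1/16)[1*(11)*conj(1) + 1*(-1)*conj(1) + 2*(-3*sqrt(2) - 1)*conj(1) + 2*(5)*conj(1) + 2*(-1 + 3*sqrt(2))*conj(1) + 4*(-1)*conj(1) + 4*(1)*conj(1)]
      = (1/16)[(11) + (-1) + (-6*sqrt(2) - 2) + (10) + (-2 + 6*sqrt(2)) + (-4) + (4)] = 16/16 = 1
  <chi_rho, chi_2> = (1/16)[1*(11)*conj(1) + 1*(-1)*conj(1) + 2*(-3*sqrt(2) - 1)*conj(1) + 2*(5)*conj(1) + 2*(-1 + 3*sqrt(2))*conj(1) + 4*(-1)*conj(-1) + 4*(1)*conj(-1)]
      = (1/16)[(11) + (-1) + (-6*sqrt(2) - 2) + (10) + (-2 + 6*sqrt(2)) + (4) + (-4)] = 16/16 = 1
  <chi_rho, chi_3> = (1/16)[1*(11)*conj(1) + 1*(-1)*conj(1) + 2*(-3*sqrt(2) - 1)*conj(-1) + 2*(5)*conj(1) + 2*(-1 + 3*sqrt(2))*conj(-1) + 4*(-1)*conj(1) + 4*(1)*conj(-1)]
      = (1/16)[(11) + (-1) + (2 + 6*sqrt(2)) + (10) + (2 - 6*sqrt(2)) + (-4) + (-4)] = 16/16 = 1
  <chi_rho, chi_4> = (1/16)[1*(11)*conj(1) + 1*(-1)*conj(1) + 2*(-3*sqrt(2) - 1)*conj(-1) + 2*(5)*conj(1) + 2*(-1 + 3*sqrt(2))*conj(-1) + 4*(-1)*conj(-1) + 4*(1)*conj(1)]
      = (1/16)[(11) + (-1) + (2 + 6*sqrt(2)) + (10) + (2 - 6*sqrt(2)) + (4) + (4)] = 32/16 = 2
  <chi_rho, chi_5> = (1/16)[1*(11)*conj(2) + 1*(-1)*conj(-2) + 2*(-3*sqrt(2) - 1)*conj(sqrt(2)) + 2*(5)*conj(0) + 2*(-1 + 3*sqrt(2))*conj(-sqrt(2)) + 4*(-1)*conj(0) + 4*(1)*conj(0)]
      = (1/16)[(22) + (2) + (-12 - 2*sqrt(2)) + (0) + (-12 + 2*sqrt(2)) + (0) + (0)] = 0/16 = 0
  <chi_rho, chi_6> = (1/16)[1*(11)*conj(2) + 1*(-1)*conj(2) + 2*(-3*sqrt(2) - 1)*conj(0) + 2*(5)*conj(-2) + 2*(-1 + 3*sqrt(2))*conj(0) + 4*(-1)*conj(0) + 4*(1)*conj(0)]
      = (1/16)[(22) + (-2) + (0) + (-20) + (0) + (0) + (0)] = 0/16 = 0
  <chi_rho, chi_7> = (1/16)[1*(11)*conj(2) + 1*(-1)*conj(-2) + 2*(-3*sqrt(2) - 1)*conj(-sqrt(2)) + 2*(5)*conj(0) + 2*(-1 + 3*sqrt(2))*conj(sqrt(2)) + 4*(-1)*conj(0) + 4*(1)*conj(0)]
      = (1/16)[(22) + (2) + (2*sqrt(2) + 12) + (0) + (12 - 2*sqrt(2)) + (0) + (0)] = 48/16 = 3
Dimension check: dim(rho) = sum (mult * dim) = 1*1 + 1*1 + 1*1 + 2*1 + 0*2 + 0*2 + 3*2 = 11 = chi_rho(e) = 11.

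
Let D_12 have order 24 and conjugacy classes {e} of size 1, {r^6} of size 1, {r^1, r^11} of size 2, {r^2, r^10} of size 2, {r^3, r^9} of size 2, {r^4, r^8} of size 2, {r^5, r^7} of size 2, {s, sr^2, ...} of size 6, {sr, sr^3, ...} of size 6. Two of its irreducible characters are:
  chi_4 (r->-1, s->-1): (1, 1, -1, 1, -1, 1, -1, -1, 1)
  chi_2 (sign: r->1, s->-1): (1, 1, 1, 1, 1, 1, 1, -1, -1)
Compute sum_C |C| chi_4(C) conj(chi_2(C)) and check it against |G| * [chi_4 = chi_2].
Sum = 0; so <chi_4, chi_2> = 0 (distinct irreducibles are orthogonal).

Compute term by term over conjugacy classes (|C| * chi_4(C) * conj(chi_2(C))):
  1*(1)*conj(1) + 1*(1)*conj(1) + 2*(-1)*conj(1) + 2*(1)*conj(1) + 2*(-1)*conj(1) + 2*(1)*conj(1) + 2*(-1)*conj(1) + 6*(-1)*conj(-1) + 6*(1)*conj(-1)
  = (1) + (1) + (-2) + (2) + (-2) + (2) + (-2) + (6) + (-6)
  = 0.
Dividing by |G| = 24 gives 0/24 = 0, matching the row-orthogonality relation <chi_4, chi_2> = [chi_4 = chi_2].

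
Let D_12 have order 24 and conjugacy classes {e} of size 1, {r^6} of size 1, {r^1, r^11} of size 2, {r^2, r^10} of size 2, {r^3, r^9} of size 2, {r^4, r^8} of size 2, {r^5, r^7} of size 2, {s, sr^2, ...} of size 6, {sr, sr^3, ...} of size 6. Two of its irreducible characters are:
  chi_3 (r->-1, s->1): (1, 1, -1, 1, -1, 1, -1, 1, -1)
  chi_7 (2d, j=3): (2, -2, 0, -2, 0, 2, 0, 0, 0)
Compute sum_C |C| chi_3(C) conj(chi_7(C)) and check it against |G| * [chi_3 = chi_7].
Sum = 0; so <chi_3, chi_7> = 0 (distinct irreducibles are orthogonal).

Compute term by term over conjugacy classes (|C| * chi_3(C) * conj(chi_7(C))):
  1*(1)*conj(2) + 1*(1)*conj(-2) + 2*(-1)*conj(0) + 2*(1)*conj(-2) + 2*(-1)*conj(0) + 2*(1)*conj(2) + 2*(-1)*conj(0) + 6*(1)*conj(0) + 6*(-1)*conj(0)
  = (2) + (-2) + (0) + (-4) + (0) + (4) + (0) + (0) + (0)
  = 0.
Dividing by |G| = 24 gives 0/24 = 0, matching the row-orthogonality relation <chi_3, chi_7> = [chi_3 = chi_7].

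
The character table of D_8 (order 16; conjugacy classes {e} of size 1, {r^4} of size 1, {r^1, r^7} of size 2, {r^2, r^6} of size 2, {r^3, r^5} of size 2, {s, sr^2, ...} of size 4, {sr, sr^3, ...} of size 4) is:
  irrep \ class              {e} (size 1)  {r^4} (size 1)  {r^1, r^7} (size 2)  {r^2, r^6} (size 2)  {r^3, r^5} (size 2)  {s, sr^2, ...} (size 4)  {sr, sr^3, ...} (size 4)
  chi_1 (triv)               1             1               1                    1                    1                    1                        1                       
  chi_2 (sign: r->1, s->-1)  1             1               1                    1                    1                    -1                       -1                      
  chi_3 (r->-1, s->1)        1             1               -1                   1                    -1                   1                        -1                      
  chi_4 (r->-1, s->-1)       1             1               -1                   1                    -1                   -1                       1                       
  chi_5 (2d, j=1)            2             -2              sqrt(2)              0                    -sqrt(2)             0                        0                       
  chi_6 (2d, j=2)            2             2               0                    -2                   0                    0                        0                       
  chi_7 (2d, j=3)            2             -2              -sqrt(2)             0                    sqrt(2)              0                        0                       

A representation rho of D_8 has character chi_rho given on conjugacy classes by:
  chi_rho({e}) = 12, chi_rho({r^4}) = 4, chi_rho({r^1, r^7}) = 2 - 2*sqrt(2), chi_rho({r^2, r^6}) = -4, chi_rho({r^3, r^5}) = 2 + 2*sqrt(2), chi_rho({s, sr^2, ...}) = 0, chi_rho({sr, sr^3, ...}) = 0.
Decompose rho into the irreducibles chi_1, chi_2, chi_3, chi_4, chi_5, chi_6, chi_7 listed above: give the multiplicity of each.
Multiplicities: chi_1: 1, chi_2: 1, chi_3: 0, chi_4: 0, chi_5: 0, chi_6: 3, chi_7: 2.

Details: Use <chi_rho, chi> = (1/|G|) sum_C |C| * chi_rho(C) * conj(chi(C)) with |G| = 16 for each irreducible chi in the table:
  <chi_rho, chi_1> = (1/16)[1*(12)*conj(1) + 1*(4)*conj(1) + 2*(2 - 2*sqrt(2))*conj(1) + 2*(-4)*conj(1) + 2*(2 + 2*sqrt(2))*conj(1) + 4*(0)*conj(1) + 4*(0)*conj(1)]
      = (1/16)[(12) + (4) + (4 - 4*sqrt(2)) + (-8) + (4 + 4*sqrt(2)) + (0) + (0)] = 16/16 = 1
  <chi_rho, chi_2> = (1/16)[1*(12)*conj(1) + 1*(4)*conj(1) + 2*(2 - 2*sqrt(2))*conj(1) + 2*(-4)*conj(1) + 2*(2 + 2*sqrt(2))*conj(1) + 4*(0)*conj(-1) + 4*(0)*conj(-1)]
      = (1/16)[(12) + (4) + (4 - 4*sqrt(2)) + (-8) + (4 + 4*sqrt(2)) + (0) + (0)] = 16/16 = 1
  <chi_rho, chi_3> = (1/16)[1*(12)*conj(1) + 1*(4)*conj(1) + 2*(2 - 2*sqrt(2))*conj(-1) + 2*(-4)*conj(1) + 2*(2 + 2*sqrt(2))*conj(-1) + 4*(0)*conj(1) + 4*(0)*conj(-1)]
      = (1/16)[(12) + (4) + (-4 + 4*sqrt(2)) + (-8) + (-4*sqrt(2) - 4) + (0) + (0)] = 0/16 = 0
  <chi_rho, chi_4> = (1/16)[1*(12)*conj(1) + 1*(4)*conj(1) + 2*(2 - 2*sqrt(2))*conj(-1) + 2*(-4)*conj(1) + 2*(2 + 2*sqrt(2))*conj(-1) + 4*(0)*conj(-1) + 4*(0)*conj(1)]
      = (1/16)[(12) + (4) + (-4 + 4*sqrt(2)) + (-8) + (-4*sqrt(2) - 4) + (0) + (0)] = 0/16 = 0
  <chi_rho, chi_5> = (1/16)[1*(12)*conj(2) + 1*(4)*conj(-2) + 2*(2 - 2*sqrt(2))*conj(sqrt(2)) + 2*(-4)*conj(0) + 2*(2 + 2*sqrt(2))*conj(-sqrt(2)) + 4*(0)*conj(0) + 4*(0)*conj(0)]
      = (1/16)[(24) + (-8) + (-8 + 4*sqrt(2)) + (0) + (-8 - 4*sqrt(2)) + (0) + (0)] = 0/16 = 0
  <chi_rho, chi_6> = (1/16)[1*(12)*conj(2) + 1*(4)*conj(2) + 2*(2 - 2*sqrt(2))*conj(0) + 2*(-4)*conj(-2) + 2*(2 + 2*sqrt(2))*conj(0) + 4*(0)*conj(0) + 4*(0)*conj(0)]
      = (1/16)[(24) + (8) + (0) + (16) + (0) + (0) + (0)] = 48/16 = 3
  <chi_rho, chi_7> = (1/16)[1*(12)*conj(2) + 1*(4)*conj(-2) + 2*(2 - 2*sqrt(2))*conj(-sqrt(2)) + 2*(-4)*conj(0) + 2*(2 + 2*sqrt(2))*conj(sqrt(2)) + 4*(0)*conj(0) + 4*(0)*conj(0)]
      = (1/16)[(24) + (-8) + (8 - 4*sqrt(2)) + (0) + (4*sqrt(2) + 8) + (0) + (0)] = 32/16 = 2
Dimension check: dim(rho) = sum (mult * dim) = 1*1 + 1*1 + 0*1 + 0*1 + 0*2 + 3*2 + 2*2 = 12 = chi_rho(e) = 12.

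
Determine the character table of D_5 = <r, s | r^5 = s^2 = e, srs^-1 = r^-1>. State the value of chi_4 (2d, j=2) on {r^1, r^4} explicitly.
Conjugacy classes: {e} of size 1, {r^1, r^4} of size 2, {r^2, r^3} of size 2, {s, sr, ..., sr^4} of size 5.
Character table:
  irrep \ class              {e} (size 1)  {r^1, r^4} (size 2)  {r^2, r^3} (size 2)  {s, sr, ..., sr^4} (size 5)
  chi_1 (triv)               1             1                    1                    1                          
  chi_2 (sign: r->1, s->-1)  1             1                    1                    -1                         
  chi_3 (2d, j=1)            2             -1/2 + sqrt(5)/2     -sqrt(5)/2 - 1/2     0                          
  chi_4 (2d, j=2)            2             -sqrt(5)/2 - 1/2     -1/2 + sqrt(5)/2     0                          

Spot check: chi_4 (2d, j=2) on {r^1, r^4} = -sqrt(5)/2 - 1/2.

Justification: D_5 has order 2*5 = 10 with 4 conjugacy classes, hence 4 irreducibles. Sum of squared dims 1 + 1 + 4 + 4 = 10 = |G|. Linear characters come from the abelianisation; the 2-dimensional irreps have character r^k -> 2*cos(2*pi*j*k/5), reflections -> 0.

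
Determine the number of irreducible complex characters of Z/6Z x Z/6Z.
36

Proof sketch: The number of irreducible complex representations of a finite group equals its number of conjugacy classes. Z/6Z x Z/6Z is abelian of order 36, so every element is its own conjugacy class: 36 classes, so Z/6Z x Z/6Z (order 36) has exactly 36 irreducible complex representations.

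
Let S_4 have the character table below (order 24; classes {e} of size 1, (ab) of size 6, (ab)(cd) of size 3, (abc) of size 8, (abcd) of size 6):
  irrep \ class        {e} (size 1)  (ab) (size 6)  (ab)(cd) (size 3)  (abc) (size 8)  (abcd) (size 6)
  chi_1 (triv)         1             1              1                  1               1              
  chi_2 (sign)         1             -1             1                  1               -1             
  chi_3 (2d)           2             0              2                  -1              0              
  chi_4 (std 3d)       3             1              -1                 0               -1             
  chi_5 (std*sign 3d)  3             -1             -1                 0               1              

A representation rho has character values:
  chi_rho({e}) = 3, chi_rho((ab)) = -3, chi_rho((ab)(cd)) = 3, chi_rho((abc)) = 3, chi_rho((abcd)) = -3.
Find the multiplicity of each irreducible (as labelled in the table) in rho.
Multiplicities: chi_1: 0, chi_2: 3, chi_3: 0, chi_4: 0, chi_5: 0.

Use <chi_rho, chi> = (1/|G|) sum_C |C| * chi_rho(C) * conj(chi(C)) with |G| = 24 for each irreducible chi in the table:
  <chi_rho, chi_1> = (1/24)[1*(3)*conj(1) + 6*(-3)*conj(1) + 3*(3)*conj(1) + 8*(3)*conj(1) + 6*(-3)*conj(1)]
      = (1/24)[(3) + (-18) + (9) + (24) + (-18)] = 0/24 = 0
  <chi_rho, chi_2> = (1/24)[1*(3)*conj(1) + 6*(-3)*conj(-1) + 3*(3)*conj(1) + 8*(3)*conj(1) + 6*(-3)*conj(-1)]
      = (1/24)[(3) + (18) + (9) + (24) + (18)] = 72/24 = 3
  <chi_rho, chi_3> = (1/24)[1*(3)*conj(2) + 6*(-3)*conj(0) + 3*(3)*conj(2) + 8*(3)*conj(-1) + 6*(-3)*conj(0)]
      = (1/24)[(6) + (0) + (18) + (-24) + (0)] = 0/24 = 0
  <chi_rho, chi_4> = (1/24)[1*(3)*conj(3) + 6*(-3)*conj(1) + 3*(3)*conj(-1) + 8*(3)*conj(0) + 6*(-3)*conj(-1)]
      = (1/24)[(9) + (-18) + (-9) + (0) + (18)] = 0/24 = 0
  <chi_rho, chi_5> = (1/24)[1*(3)*conj(3) + 6*(-3)*conj(-1) + 3*(3)*conj(-1) + 8*(3)*conj(0) + 6*(-3)*conj(1)]
      = (1/24)[(9) + (18) + (-9) + (0) + (-18)] = 0/24 = 0
Dimension check: dim(rho) = sum (mult * dim) = 0*1 + 3*1 + 0*2 + 0*3 + 0*3 = 3 = chi_rho(e) = 3.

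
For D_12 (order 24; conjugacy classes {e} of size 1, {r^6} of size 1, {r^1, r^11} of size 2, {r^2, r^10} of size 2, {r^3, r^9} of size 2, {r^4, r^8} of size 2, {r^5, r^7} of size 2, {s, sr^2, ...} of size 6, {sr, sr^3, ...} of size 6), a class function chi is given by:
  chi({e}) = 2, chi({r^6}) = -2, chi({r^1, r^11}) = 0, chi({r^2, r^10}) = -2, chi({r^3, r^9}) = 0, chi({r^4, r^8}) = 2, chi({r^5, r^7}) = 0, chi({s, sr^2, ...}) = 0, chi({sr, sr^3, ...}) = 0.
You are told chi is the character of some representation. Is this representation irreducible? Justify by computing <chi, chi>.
Irreducible: <chi, chi> = 1.

<chi, chi> = (1/|G|) sum_C |C| * |chi(C)|^2 = (1/24)[1*|2|^2 + 1*|-2|^2 + 2*|0|^2 + 2*|-2|^2 + 2*|0|^2 + 2*|2|^2 + 2*|0|^2 + 6*|0|^2 + 6*|0|^2]
  = (1/24)[(4) + (4) + (0) + (8) + (0) + (8) + (0) + (0) + (0)] = 24/24 = 1.
A character is irreducible iff <chi, chi> = 1, so this representation is irreducible.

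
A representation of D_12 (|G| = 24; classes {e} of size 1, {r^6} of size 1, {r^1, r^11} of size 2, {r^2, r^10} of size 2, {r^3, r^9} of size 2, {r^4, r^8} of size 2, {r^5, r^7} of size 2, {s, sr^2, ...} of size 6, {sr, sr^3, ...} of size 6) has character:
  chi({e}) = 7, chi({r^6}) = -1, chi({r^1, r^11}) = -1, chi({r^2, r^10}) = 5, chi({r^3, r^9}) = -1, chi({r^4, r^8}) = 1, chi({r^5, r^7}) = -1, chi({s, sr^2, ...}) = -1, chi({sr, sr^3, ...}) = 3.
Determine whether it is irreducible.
Not irreducible (reducible): <chi, chi> = 7 > 1.

Justification: <chi, chi> = (1/|G|) sum_C |C| * |chi(C)|^2 = (1/24)[1*|7|^2 + 1*|-1|^2 + 2*|-1|^2 + 2*|5|^2 + 2*|-1|^2 + 2*|1|^2 + 2*|-1|^2 + 6*|-1|^2 + 6*|3|^2]
  = (1/24)[(49) + (1) + (2) + (50) + (2) + (2) + (2) + (6) + (54)] = 168/24 = 7.
A character is irreducible iff <chi, chi> = 1, so this representation is reducible.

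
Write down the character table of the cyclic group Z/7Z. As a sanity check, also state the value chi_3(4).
Character table of Z/7Z (irreps indexed chi_0,...,chi_6 with chi_k(m) = zeta_7^(k*m), zeta_7 = exp(2*pi*i/7)):
  irrep \ class  {0} (size 1)  {1} (size 1)    {2} (size 1)    {3} (size 1)    {4} (size 1)    {5} (size 1)    {6} (size 1)  
  chi_0          1             1               1               1               1               1               1             
  chi_1          1             exp(2*I*pi/7)   exp(4*I*pi/7)   exp(6*I*pi/7)   exp(-6*I*pi/7)  exp(-4*I*pi/7)  exp(-2*I*pi/7)
  chi_2          1             exp(4*I*pi/7)   exp(-6*I*pi/7)  exp(-2*I*pi/7)  exp(2*I*pi/7)   exp(6*I*pi/7)   exp(-4*I*pi/7)
  chi_3          1             exp(6*I*pi/7)   exp(-2*I*pi/7)  exp(4*I*pi/7)   exp(-4*I*pi/7)  exp(2*I*pi/7)   exp(-6*I*pi/7)
  chi_4          1             exp(-6*I*pi/7)  exp(2*I*pi/7)   exp(-4*I*pi/7)  exp(4*I*pi/7)   exp(-2*I*pi/7)  exp(6*I*pi/7) 
  chi_5          1             exp(-4*I*pi/7)  exp(6*I*pi/7)   exp(2*I*pi/7)   exp(-2*I*pi/7)  exp(-6*I*pi/7)  exp(4*I*pi/7) 
  chi_6          1             exp(-2*I*pi/7)  exp(-4*I*pi/7)  exp(-6*I*pi/7)  exp(6*I*pi/7)   exp(4*I*pi/7)   exp(2*I*pi/7) 

Spot check: chi_3(4) = zeta_7^(3*4) = zeta_7^12 = exp(-4*I*pi/7).

Justification: Z/7Z is abelian, so all 7 irreducible complex representations are 1-dimensional. They are given by chi_k(m) = zeta_7^(k*m) for k = 0,...,6. Row orthogonality: sum_m chi_k(m) conj(chi_l(m)) = 7 * [k = l].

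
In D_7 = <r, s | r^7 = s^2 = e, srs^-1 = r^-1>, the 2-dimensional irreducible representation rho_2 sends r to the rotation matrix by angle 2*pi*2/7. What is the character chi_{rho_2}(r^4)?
chi_{rho_2}(r^4) = 2*cos(2*pi*2*4/7) = 2*cos(16*pi/7)

Why: rho_2(r^4) is rotation by angle 2*pi*2*4/7, whose trace is 2*cos(2*pi*2*4/7) = 2*cos(16*pi/7).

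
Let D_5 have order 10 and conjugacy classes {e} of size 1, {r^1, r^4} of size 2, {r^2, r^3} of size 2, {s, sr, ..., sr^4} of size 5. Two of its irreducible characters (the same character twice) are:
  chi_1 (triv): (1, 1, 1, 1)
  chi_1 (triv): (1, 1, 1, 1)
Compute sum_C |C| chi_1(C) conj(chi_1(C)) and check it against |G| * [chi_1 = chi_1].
Sum = 10 = |G| = 10; so <chi_1, chi_1> = 1 (norm-1 confirms irreducibility).

Argument: Compute term by term over conjugacy classes (|C| * chi_1(C) * conj(chi_1(C))):
  1*(1)*conj(1) + 2*(1)*conj(1) + 2*(1)*conj(1) + 5*(1)*conj(1)
  = (1) + (2) + (2) + (5)
  = 10.
Dividing by |G| = 10 gives 10/10 = 1, matching the row-orthogonality relation <chi_1, chi_1> = [chi_1 = chi_1].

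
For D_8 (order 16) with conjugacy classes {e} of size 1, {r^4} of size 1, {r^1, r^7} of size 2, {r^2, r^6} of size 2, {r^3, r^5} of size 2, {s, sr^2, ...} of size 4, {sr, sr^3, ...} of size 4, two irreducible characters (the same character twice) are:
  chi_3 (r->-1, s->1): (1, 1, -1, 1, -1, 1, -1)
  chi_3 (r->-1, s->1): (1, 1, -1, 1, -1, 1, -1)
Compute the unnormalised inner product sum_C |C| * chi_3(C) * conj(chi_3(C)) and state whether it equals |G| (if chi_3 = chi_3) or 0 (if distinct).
Sum = 16 = |G| = 16; so <chi_3, chi_3> = 1 (norm-1 confirms irreducibility).

Working: Compute term by term over conjugacy classes (|C| * chi_3(C) * conj(chi_3(C))):
  1*(1)*conj(1) + 1*(1)*conj(1) + 2*(-1)*conj(-1) + 2*(1)*conj(1) + 2*(-1)*conj(-1) + 4*(1)*conj(1) + 4*(-1)*conj(-1)
  = (1) + (1) + (2) + (2) + (2) + (4) + (4)
  = 16.
Dividing by |G| = 16 gives 16/16 = 1, matching the row-orthogonality relation <chi_3, chi_3> = [chi_3 = chi_3].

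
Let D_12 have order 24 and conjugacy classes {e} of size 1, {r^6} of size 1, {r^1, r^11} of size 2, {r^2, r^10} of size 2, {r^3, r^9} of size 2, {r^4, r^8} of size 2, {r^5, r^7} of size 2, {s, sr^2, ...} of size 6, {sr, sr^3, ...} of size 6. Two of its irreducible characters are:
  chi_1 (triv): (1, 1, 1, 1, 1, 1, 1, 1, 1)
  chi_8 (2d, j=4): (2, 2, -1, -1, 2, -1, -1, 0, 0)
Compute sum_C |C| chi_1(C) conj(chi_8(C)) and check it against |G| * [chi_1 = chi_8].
Sum = 0; so <chi_1, chi_8> = 0 (distinct irreducibles are orthogonal).

Proof sketch: Compute term by term over conjugacy classes (|C| * chi_1(C) * conj(chi_8(C))):
  1*(1)*conj(2) + 1*(1)*conj(2) + 2*(1)*conj(-1) + 2*(1)*conj(-1) + 2*(1)*conj(2) + 2*(1)*conj(-1) + 2*(1)*conj(-1) + 6*(1)*conj(0) + 6*(1)*conj(0)
  = (2) + (2) + (-2) + (-2) + (4) + (-2) + (-2) + (0) + (0)
  = 0.
Dividing by |G| = 24 gives 0/24 = 0, matching the row-orthogonality relation <chi_1, chi_8> = [chi_1 = chi_8].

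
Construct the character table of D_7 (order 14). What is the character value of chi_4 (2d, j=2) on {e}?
Conjugacy classes: {e} of size 1, {r^1, r^6} of size 2, {r^2, r^5} of size 2, {r^3, r^4} of size 2, {s, sr, ..., sr^6} of size 7.
Character table:
  irrep \ class              {e} (size 1)  {r^1, r^6} (size 2)  {r^2, r^5} (size 2)  {r^3, r^4} (size 2)  {s, sr, ..., sr^6} (size 7)
  chi_1 (triv)               1             1                    1                    1                    1                          
  chi_2 (sign: r->1, s->-1)  1             1                    1                    1                    -1                         
  chi_3 (2d, j=1)            2             2*cos(2*pi/7)        -2*cos(3*pi/7)       -2*cos(pi/7)         0                          
  chi_4 (2d, j=2)            2             -2*cos(3*pi/7)       -2*cos(pi/7)         2*cos(2*pi/7)        0                          
  chi_5 (2d, j=3)            2             -2*cos(pi/7)         2*cos(2*pi/7)        -2*cos(3*pi/7)       0                          

Spot check: chi_4 (2d, j=2) on {e} = 2.

D_7 has order 2*7 = 14 with 5 conjugacy classes, hence 5 irreducibles. Sum of squared dims 1 + 1 + 4 + 4 + 4 = 14 = |G|. Linear characters come from the abelianisation; the 2-dimensional irreps have character r^k -> 2*cos(2*pi*j*k/7), reflections -> 0.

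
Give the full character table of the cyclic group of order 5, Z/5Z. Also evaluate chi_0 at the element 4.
Character table of Z/5Z (irreps indexed chi_0,...,chi_4 with chi_k(m) = zeta_5^(k*m), zeta_5 = exp(2*pi*i/5)):
  irrep \ class  {0} (size 1)  {1} (size 1)    {2} (size 1)    {3} (size 1)    {4} (size 1)  
  chi_0          1             1               1               1               1             
  chi_1          1             exp(2*I*pi/5)   exp(4*I*pi/5)   exp(-4*I*pi/5)  exp(-2*I*pi/5)
  chi_2          1             exp(4*I*pi/5)   exp(-2*I*pi/5)  exp(2*I*pi/5)   exp(-4*I*pi/5)
  chi_3          1             exp(-4*I*pi/5)  exp(2*I*pi/5)   exp(-2*I*pi/5)  exp(4*I*pi/5) 
  chi_4          1             exp(-2*I*pi/5)  exp(-4*I*pi/5)  exp(4*I*pi/5)   exp(2*I*pi/5) 

Spot check: chi_0(4) = zeta_5^(0*4) = zeta_5^0 = 1.

Justification: Z/5Z is abelian, so all 5 irreducible complex representations are 1-dimensional. They are given by chi_k(m) = zeta_5^(k*m) for k = 0,...,4. Row orthogonality: sum_m chi_k(m) conj(chi_l(m)) = 5 * [k = l].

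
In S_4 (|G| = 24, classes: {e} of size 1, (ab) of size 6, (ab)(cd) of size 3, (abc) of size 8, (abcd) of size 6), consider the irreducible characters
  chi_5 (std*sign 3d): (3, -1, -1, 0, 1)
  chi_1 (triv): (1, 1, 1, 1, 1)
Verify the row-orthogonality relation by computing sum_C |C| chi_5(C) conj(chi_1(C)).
Sum = 0; so <chi_5, chi_1> = 0 (distinct irreducibles are orthogonal).

Details: Compute term by term over conjugacy classes (|C| * chi_5(C) * conj(chi_1(C))):
  1*(3)*conj(1) + 6*(-1)*conj(1) + 3*(-1)*conj(1) + 8*(0)*conj(1) + 6*(1)*conj(1)
  = (3) + (-6) + (-3) + (0) + (6)
  = 0.
Dividing by |G| = 24 gives 0/24 = 0, matching the row-orthogonality relation <chi_5, chi_1> = [chi_5 = chi_1].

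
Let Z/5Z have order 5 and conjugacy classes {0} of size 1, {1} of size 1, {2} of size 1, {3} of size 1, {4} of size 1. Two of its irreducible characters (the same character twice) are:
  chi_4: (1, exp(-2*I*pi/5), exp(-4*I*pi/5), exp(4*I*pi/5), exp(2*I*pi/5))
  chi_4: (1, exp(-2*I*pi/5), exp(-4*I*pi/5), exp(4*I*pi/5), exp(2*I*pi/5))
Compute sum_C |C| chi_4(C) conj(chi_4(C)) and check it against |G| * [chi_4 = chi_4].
Sum = 5 = |G| = 5; so <chi_4, chi_4> = 1 (norm-1 confirms irreducibility).

Why: Compute term by term over conjugacy classes (|C| * chi_4(C) * conj(chi_4(C))):
  1*(1)*conj(1) + 1*(exp(-2*I*pi/5))*conj(exp(-2*I*pi/5)) + 1*(exp(-4*I*pi/5))*conj(exp(-4*I*pi/5)) + 1*(exp(4*I*pi/5))*conj(exp(4*I*pi/5)) + 1*(exp(2*I*pi/5))*conj(exp(2*I*pi/5))
  = (1) + (1) + (1) + (1) + (1)
  = 5.
(Exp terms are combined using exp(i*s)*conj(exp(i*t)) = exp(i*(s-t)), and sums of them are collapsed using the identity that for every m > 1 the m distinct m-th roots of unity sum to 0, e.g. 1 + exp(2*I*pi/3) + exp(-2*I*pi/3) = 0.)
Dividing by |G| = 5 gives 5/5 = 1, matching the row-orthogonality relation <chi_4, chi_4> = [chi_4 = chi_4].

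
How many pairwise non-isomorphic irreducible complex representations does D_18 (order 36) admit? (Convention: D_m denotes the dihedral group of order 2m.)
12

Reasoning: The number of irreducible complex representations of a finite group equals its number of conjugacy classes. D_18 has 12 conjugacy classes (n/2 + 3 for n even), so D_18 (order 36) has exactly 12 irreducible complex representations.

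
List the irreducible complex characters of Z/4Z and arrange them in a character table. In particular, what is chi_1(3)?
Character table of Z/4Z (irreps indexed chi_0,...,chi_3 with chi_k(m) = zeta_4^(k*m), zeta_4 = exp(2*pi*i/4)):
  irrep \ class  {0} (size 1)  {1} (size 1)  {2} (size 1)  {3} (size 1)
  chi_0          1             1             1             1           
  chi_1          1             I             -1            -I          
  chi_2          1             -1            1             -1          
  chi_3          1             -I            -1            I           

Spot check: chi_1(3) = zeta_4^(1*3) = zeta_4^3 = -I.

Solution. Z/4Z is abelian, so all 4 irreducible complex representations are 1-dimensional. They are given by chi_k(m) = zeta_4^(k*m) for k = 0,...,3. Row orthogonality: sum_m chi_k(m) conj(chi_l(m)) = 4 * [k = l].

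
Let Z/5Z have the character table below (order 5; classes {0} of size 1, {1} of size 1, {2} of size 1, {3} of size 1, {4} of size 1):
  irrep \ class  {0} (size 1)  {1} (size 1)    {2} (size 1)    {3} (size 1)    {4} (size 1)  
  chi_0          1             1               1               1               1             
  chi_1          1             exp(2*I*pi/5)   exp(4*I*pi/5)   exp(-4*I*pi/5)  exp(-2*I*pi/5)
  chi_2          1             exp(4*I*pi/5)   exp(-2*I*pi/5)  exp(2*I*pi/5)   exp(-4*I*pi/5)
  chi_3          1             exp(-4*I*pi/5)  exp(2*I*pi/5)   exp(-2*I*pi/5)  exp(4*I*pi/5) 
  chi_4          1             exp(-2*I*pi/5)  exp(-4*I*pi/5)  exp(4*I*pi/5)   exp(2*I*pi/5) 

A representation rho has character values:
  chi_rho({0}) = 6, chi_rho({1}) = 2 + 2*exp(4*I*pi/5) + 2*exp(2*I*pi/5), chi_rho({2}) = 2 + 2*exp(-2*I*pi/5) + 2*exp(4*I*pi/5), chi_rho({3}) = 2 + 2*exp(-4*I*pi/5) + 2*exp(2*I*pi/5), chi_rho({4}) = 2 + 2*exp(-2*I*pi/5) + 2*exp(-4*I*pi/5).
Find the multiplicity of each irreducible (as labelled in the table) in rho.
Multiplicities: chi_0: 2, chi_1: 2, chi_2: 2, chi_3: 0, chi_4: 0.

Solution. Use <chi_rho, chi> = (1/|G|) sum_C |C| * chi_rho(C) * conj(chi(C)) with |G| = 5 for each irreducible chi in the table:
  <chi_rho, chi_0> = (1/5)[1*(6)*conj(1) + 1*(2 + 2*exp(4*I*pi/5) + 2*exp(2*I*pi/5))*conj(1) + 1*(2 + 2*exp(-2*I*pi/5) + 2*exp(4*I*pi/5))*conj(1) + 1*(2 + 2*exp(-4*I*pi/5) + 2*exp(2*I*pi/5))*conj(1) + 1*(2 + 2*exp(-2*I*pi/5) + 2*exp(-4*I*pi/5))*conj(1)]
      = (1/5)[(6) + (2 + 2*exp(4*I*pi/5) + 2*exp(2*I*pi/5)) + (2 + 2*exp(-2*I*pi/5) + 2*exp(4*I*pi/5)) + (2 + 2*exp(-4*I*pi/5) + 2*exp(2*I*pi/5)) + (2 + 2*exp(-2*I*pi/5) + 2*exp(-4*I*pi/5))] = 10/5 = 2
  <chi_rho, chi_1> = (1/5)[1*(6)*conj(1) + 1*(2 + 2*exp(4*I*pi/5) + 2*exp(2*I*pi/5))*conj(exp(2*I*pi/5)) + 1*(2 + 2*exp(-2*I*pi/5) + 2*exp(4*I*pi/5))*conj(exp(4*I*pi/5)) + 1*(2 + 2*exp(-4*I*pi/5) + 2*exp(2*I*pi/5))*conj(exp(-4*I*pi/5)) + 1*(2 + 2*exp(-2*I*pi/5) + 2*exp(-4*I*pi/5))*conj(exp(-2*I*pi/5))]
      = (1/5)[(6) + (2 + 2*exp(-2*I*pi/5) + 2*exp(2*I*pi/5)) + (2 + 2*exp(-4*I*pi/5) + 2*exp(4*I*pi/5)) + (2 + 2*exp(-4*I*pi/5) + 2*exp(4*I*pi/5)) + (2 + 2*exp(-2*I*pi/5) + 2*exp(2*I*pi/5))] = 10/5 = 2
  <chi_rho, chi_2> = (1/5)[1*(6)*conj(1) + 1*(2 + 2*exp(4*I*pi/5) + 2*exp(2*I*pi/5))*conj(exp(4*I*pi/5)) + 1*(2 + 2*exp(-2*I*pi/5) + 2*exp(4*I*pi/5))*conj(exp(-2*I*pi/5)) + 1*(2 + 2*exp(-4*I*pi/5) + 2*exp(2*I*pi/5))*conj(exp(2*I*pi/5)) + 1*(2 + 2*exp(-2*I*pi/5) + 2*exp(-4*I*pi/5))*conj(exp(-4*I*pi/5))]
      = (1/5)[(6) + (2 + 2*exp(-2*I*pi/5) + 2*exp(-4*I*pi/5)) + (2 + 2*exp(-4*I*pi/5) + 2*exp(2*I*pi/5)) + (2 + 2*exp(-2*I*pi/5) + 2*exp(4*I*pi/5)) + (2 + 2*exp(4*I*pi/5) + 2*exp(2*I*pi/5))] = 10/5 = 2
  <chi_rho, chi_3> = (1/5)[1*(6)*conj(1) + 1*(2 + 2*exp(4*I*pi/5) + 2*exp(2*I*pi/5))*conj(exp(-4*I*pi/5)) + 1*(2 + 2*exp(-2*I*pi/5) + 2*exp(4*I*pi/5))*conj(exp(2*I*pi/5)) + 1*(2 + 2*exp(-4*I*pi/5) + 2*exp(2*I*pi/5))*conj(exp(-2*I*pi/5)) + 1*(2 + 2*exp(-2*I*pi/5) + 2*exp(-4*I*pi/5))*conj(exp(4*I*pi/5))]
      = (1/5)[(6) + (2*exp(-2*I*pi/5) + 2*exp(-4*I*pi/5) + 2*exp(4*I*pi/5)) + (2*exp(-2*I*pi/5) + 2*exp(-4*I*pi/5) + 2*exp(2*I*pi/5)) + (2*exp(-2*I*pi/5) + 2*exp(4*I*pi/5) + 2*exp(2*I*pi/5)) + (2*exp(-4*I*pi/5) + 2*exp(4*I*pi/5) + 2*exp(2*I*pi/5))] = 0/5 = 0
  <chi_rho, chi_4> = (1/5)[1*(6)*conj(1) + 1*(2 + 2*exp(4*I*pi/5) + 2*exp(2*I*pi/5))*conj(exp(-2*I*pi/5)) + 1*(2 + 2*exp(-2*I*pi/5) + 2*exp(4*I*pi/5))*conj(exp(-4*I*pi/5)) + 1*(2 + 2*exp(-4*I*pi/5) + 2*exp(2*I*pi/5))*conj(exp(4*I*pi/5)) + 1*(2 + 2*exp(-2*I*pi/5) + 2*exp(-4*I*pi/5))*conj(exp(2*I*pi/5))]
      = (1/5)[(6) + (2*exp(-4*I*pi/5) + 2*exp(4*I*pi/5) + 2*exp(2*I*pi/5)) + (2*exp(-2*I*pi/5) + 2*exp(4*I*pi/5) + 2*exp(2*I*pi/5)) + (2*exp(-2*I*pi/5) + 2*exp(-4*I*pi/5) + 2*exp(2*I*pi/5)) + (2*exp(-2*I*pi/5) + 2*exp(-4*I*pi/5) + 2*exp(4*I*pi/5))] = 0/5 = 0
(Exp terms are combined using exp(i*s)*conj(exp(i*t)) = exp(i*(s-t)), and sums of them are collapsed using the identity that for every m > 1 the m distinct m-th roots of unity sum to 0, e.g. 1 + exp(2*I*pi/3) + exp(-2*I*pi/3) = 0.)
Dimension check: dim(rho) = sum (mult * dim) = 2*1 + 2*1 + 2*1 + 0*1 + 0*1 = 6 = chi_rho(e) = 6.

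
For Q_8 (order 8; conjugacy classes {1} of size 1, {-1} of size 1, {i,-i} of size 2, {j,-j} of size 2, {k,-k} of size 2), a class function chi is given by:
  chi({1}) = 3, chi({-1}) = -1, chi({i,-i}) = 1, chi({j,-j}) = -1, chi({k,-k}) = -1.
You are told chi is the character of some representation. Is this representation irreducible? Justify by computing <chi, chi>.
Not irreducible (reducible): <chi, chi> = 2 > 1.

<chi, chi> = (1/|G|) sum_C |C| * |chi(C)|^2 = (1/8)[1*|3|^2 + 1*|-1|^2 + 2*|1|^2 + 2*|-1|^2 + 2*|-1|^2]
  = (1/8)[(9) + (1) + (2) + (2) + (2)] = 16/8 = 2.
A character is irreducible iff <chi, chi> = 1, so this representation is reducible.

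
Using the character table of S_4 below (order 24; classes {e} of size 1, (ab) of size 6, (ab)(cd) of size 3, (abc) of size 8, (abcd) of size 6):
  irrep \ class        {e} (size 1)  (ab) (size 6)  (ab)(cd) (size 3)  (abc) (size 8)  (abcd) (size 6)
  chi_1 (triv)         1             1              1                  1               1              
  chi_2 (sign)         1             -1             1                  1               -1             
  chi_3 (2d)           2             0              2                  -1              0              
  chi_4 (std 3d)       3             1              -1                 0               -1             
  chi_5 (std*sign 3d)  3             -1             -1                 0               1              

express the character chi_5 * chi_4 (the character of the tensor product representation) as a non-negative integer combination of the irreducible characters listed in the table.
chi_5 tensor chi_4 = chi_2 + chi_3 + chi_4 + chi_5 (all other irreducibles have multiplicity 0).

Explanation: The character of a tensor product is the pointwise product (chi_5 * chi_4)(C) = chi_5(C) * chi_4(C):
  {e}: (3)*(3), (ab): (-1)*(1), (ab)(cd): (-1)*(-1), (abc): (0)*(0), (abcd): (1)*(-1)
so (chi_5 * chi_4) takes values
  {e} -> 9, (ab) -> -1, (ab)(cd) -> 1, (abc) -> 0, (abcd) -> -1.
Now take the inner product of this character with each irreducible chi from the table, <chi_5*chi_4, chi> = (1/24) sum_C |C| (chi_5*chi_4)(C) conj(chi(C)):
  <chi_5*chi_4, chi_1> = (1/24)[1*(9)*conj(1) + 6*(-1)*conj(1) + 3*(1)*conj(1) + 8*(0)*conj(1) + 6*(-1)*conj(1)]
      = (1/24)[(9) + (-6) + (3) + (0) + (-6)] = 0/24 = 0
  <chi_5*chi_4, chi_2> = (1/24)[1*(9)*conj(1) + 6*(-1)*conj(-1) + 3*(1)*conj(1) + 8*(0)*conj(1) + 6*(-1)*conj(-1)]
      = (1/24)[(9) + (6) + (3) + (0) + (6)] = 24/24 = 1
  <chi_5*chi_4, chi_3> = (1/24)[1*(9)*conj(2) + 6*(-1)*conj(0) + 3*(1)*conj(2) + 8*(0)*conj(-1) + 6*(-1)*conj(0)]
      = (1/24)[(18) + (0) + (6) + (0) + (0)] = 24/24 = 1
  <chi_5*chi_4, chi_4> = (1/24)[1*(9)*conj(3) + 6*(-1)*conj(1) + 3*(1)*conj(-1) + 8*(0)*conj(0) + 6*(-1)*conj(-1)]
      = (1/24)[(27) + (-6) + (-3) + (0) + (6)] = 24/24 = 1
  <chi_5*chi_4, chi_5> = (1/24)[1*(9)*conj(3) + 6*(-1)*conj(-1) + 3*(1)*conj(-1) + 8*(0)*conj(0) + 6*(-1)*conj(1)]
      = (1/24)[(27) + (6) + (-3) + (0) + (-6)] = 24/24 = 1
Hence the multiplicities are chi_2: 1, chi_3: 1, chi_4: 1, chi_5: 1. Dimension check: dim(chi_5)*dim(chi_4) = 3*3 = 9 and sum (mult * dim) = 1*1 + 1*2 + 1*3 + 1*3 = 9.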